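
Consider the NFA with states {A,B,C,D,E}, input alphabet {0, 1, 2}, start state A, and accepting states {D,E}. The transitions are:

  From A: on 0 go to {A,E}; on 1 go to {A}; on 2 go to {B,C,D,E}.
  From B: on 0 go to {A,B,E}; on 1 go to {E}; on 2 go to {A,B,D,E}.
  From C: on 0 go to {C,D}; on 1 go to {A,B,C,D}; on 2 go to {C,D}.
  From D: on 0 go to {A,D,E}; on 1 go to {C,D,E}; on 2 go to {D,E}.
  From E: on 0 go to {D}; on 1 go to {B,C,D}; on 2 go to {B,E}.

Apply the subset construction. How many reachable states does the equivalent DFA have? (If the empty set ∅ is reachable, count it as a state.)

Start state of the DFA: {A}.
{A} --0--> {A,E}  [new]
{A} --1--> {A}  [seen]
{A} --2--> {B,C,D,E}  [new]
{A,E} --0--> {A,D,E}  [new]
{A,E} --1--> {A,B,C,D}  [new]
{A,E} --2--> {B,C,D,E}  [seen]
{B,C,D,E} --0--> {A,B,C,D,E}  [new]
{B,C,D,E} --1--> {A,B,C,D,E}  [seen]
{B,C,D,E} --2--> {A,B,C,D,E}  [seen]
{A,D,E} --0--> {A,D,E}  [seen]
{A,D,E} --1--> {A,B,C,D,E}  [seen]
{A,D,E} --2--> {B,C,D,E}  [seen]
{A,B,C,D} --0--> {A,B,C,D,E}  [seen]
{A,B,C,D} --1--> {A,B,C,D,E}  [seen]
{A,B,C,D} --2--> {A,B,C,D,E}  [seen]
{A,B,C,D,E} --0--> {A,B,C,D,E}  [seen]
{A,B,C,D,E} --1--> {A,B,C,D,E}  [seen]
{A,B,C,D,E} --2--> {A,B,C,D,E}  [seen]
Reachable DFA states: {A}, {A,E}, {B,C,D,E}, {A,D,E}, {A,B,C,D}, {A,B,C,D,E}.

6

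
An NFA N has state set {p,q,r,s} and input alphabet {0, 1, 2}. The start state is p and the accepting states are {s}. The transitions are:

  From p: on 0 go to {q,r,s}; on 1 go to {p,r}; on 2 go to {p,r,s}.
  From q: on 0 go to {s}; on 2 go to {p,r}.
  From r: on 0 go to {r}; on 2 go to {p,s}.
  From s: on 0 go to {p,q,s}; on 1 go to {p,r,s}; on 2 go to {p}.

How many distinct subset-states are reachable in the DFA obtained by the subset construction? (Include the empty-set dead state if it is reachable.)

5

Start state of the DFA: {p}.
{p} --0--> {q,r,s}  [new]
{p} --1--> {p,r}  [new]
{p} --2--> {p,r,s}  [new]
{q,r,s} --0--> {p,q,r,s}  [new]
{q,r,s} --1--> {p,r,s}  [seen]
{q,r,s} --2--> {p,r,s}  [seen]
{p,r} --0--> {q,r,s}  [seen]
{p,r} --1--> {p,r}  [seen]
{p,r} --2--> {p,r,s}  [seen]
{p,r,s} --0--> {p,q,r,s}  [seen]
{p,r,s} --1--> {p,r,s}  [seen]
{p,r,s} --2--> {p,r,s}  [seen]
{p,q,r,s} --0--> {p,q,r,s}  [seen]
{p,q,r,s} --1--> {p,r,s}  [seen]
{p,q,r,s} --2--> {p,r,s}  [seen]
Reachable DFA states: {p}, {q,r,s}, {p,r}, {p,r,s}, {p,q,r,s}.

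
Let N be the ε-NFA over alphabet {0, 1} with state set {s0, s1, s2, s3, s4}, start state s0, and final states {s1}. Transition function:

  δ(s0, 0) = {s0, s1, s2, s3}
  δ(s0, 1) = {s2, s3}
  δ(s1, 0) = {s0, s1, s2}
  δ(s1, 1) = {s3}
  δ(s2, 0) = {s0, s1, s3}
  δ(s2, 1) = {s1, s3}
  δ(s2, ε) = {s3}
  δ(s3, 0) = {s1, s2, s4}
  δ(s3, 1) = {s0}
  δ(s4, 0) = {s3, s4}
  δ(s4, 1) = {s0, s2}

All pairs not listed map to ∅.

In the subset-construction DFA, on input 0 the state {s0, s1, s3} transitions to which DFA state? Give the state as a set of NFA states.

δ(s0,0) = {s0, s1, s2, s3}; δ(s1,0) = {s0, s1, s2}; δ(s3,0) = {s1, s2, s4}.
Union: {s0, s1, s2, s3, s4}.

{s0, s1, s2, s3, s4}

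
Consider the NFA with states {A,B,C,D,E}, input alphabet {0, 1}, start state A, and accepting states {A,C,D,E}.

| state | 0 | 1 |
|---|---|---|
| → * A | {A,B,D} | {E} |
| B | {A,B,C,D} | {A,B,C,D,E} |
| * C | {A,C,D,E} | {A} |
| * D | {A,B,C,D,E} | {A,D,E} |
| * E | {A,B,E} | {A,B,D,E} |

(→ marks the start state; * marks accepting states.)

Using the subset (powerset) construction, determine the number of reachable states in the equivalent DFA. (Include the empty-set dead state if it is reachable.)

6

Start state of the DFA: {A}.
{A} --0--> {A,B,D}  [new]
{A} --1--> {E}  [new]
{A,B,D} --0--> {A,B,C,D,E}  [new]
{A,B,D} --1--> {A,B,C,D,E}  [seen]
{E} --0--> {A,B,E}  [new]
{E} --1--> {A,B,D,E}  [new]
{A,B,C,D,E} --0--> {A,B,C,D,E}  [seen]
{A,B,C,D,E} --1--> {A,B,C,D,E}  [seen]
{A,B,E} --0--> {A,B,C,D,E}  [seen]
{A,B,E} --1--> {A,B,C,D,E}  [seen]
{A,B,D,E} --0--> {A,B,C,D,E}  [seen]
{A,B,D,E} --1--> {A,B,C,D,E}  [seen]
Reachable DFA states: {A}, {A,B,D}, {E}, {A,B,C,D,E}, {A,B,E}, {A,B,D,E}.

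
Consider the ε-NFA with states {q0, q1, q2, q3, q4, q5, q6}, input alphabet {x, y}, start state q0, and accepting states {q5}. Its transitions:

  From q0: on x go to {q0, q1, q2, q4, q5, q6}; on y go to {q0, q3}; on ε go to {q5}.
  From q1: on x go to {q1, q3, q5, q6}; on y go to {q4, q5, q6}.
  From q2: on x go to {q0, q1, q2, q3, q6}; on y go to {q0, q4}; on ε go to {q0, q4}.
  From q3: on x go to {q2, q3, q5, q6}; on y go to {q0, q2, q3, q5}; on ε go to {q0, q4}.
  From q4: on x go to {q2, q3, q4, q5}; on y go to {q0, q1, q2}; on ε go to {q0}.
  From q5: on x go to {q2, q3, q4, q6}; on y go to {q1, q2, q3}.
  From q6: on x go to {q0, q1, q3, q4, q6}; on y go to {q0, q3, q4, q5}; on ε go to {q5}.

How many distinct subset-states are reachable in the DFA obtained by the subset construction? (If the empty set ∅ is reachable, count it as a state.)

Start state of the DFA: {q0, q5} (ε-closure of the NFA start).
{q0, q5} --x--> {q0, q1, q2, q3, q4, q5, q6}  [new]
{q0, q5} --y--> {q0, q1, q2, q3, q4, q5}  [new]
{q0, q1, q2, q3, q4, q5, q6} --x--> {q0, q1, q2, q3, q4, q5, q6}  [seen]
{q0, q1, q2, q3, q4, q5, q6} --y--> {q0, q1, q2, q3, q4, q5, q6}  [seen]
{q0, q1, q2, q3, q4, q5} --x--> {q0, q1, q2, q3, q4, q5, q6}  [seen]
{q0, q1, q2, q3, q4, q5} --y--> {q0, q1, q2, q3, q4, q5, q6}  [seen]
Reachable DFA states: {q0, q5}, {q0, q1, q2, q3, q4, q5, q6}, {q0, q1, q2, q3, q4, q5}.

3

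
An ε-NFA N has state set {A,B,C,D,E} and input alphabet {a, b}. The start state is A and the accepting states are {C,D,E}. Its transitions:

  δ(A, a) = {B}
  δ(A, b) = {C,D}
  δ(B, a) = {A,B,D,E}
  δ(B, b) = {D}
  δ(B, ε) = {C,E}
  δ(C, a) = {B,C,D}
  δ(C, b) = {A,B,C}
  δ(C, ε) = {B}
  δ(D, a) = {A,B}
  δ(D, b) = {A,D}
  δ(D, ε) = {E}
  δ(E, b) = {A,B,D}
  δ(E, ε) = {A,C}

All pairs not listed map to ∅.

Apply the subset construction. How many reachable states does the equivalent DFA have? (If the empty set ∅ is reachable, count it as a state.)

Start state of the DFA: {A} (ε-closure of the NFA start).
{A} --a--> {A,B,C,E}  [new]
{A} --b--> {A,B,C,D,E}  [new]
{A,B,C,E} --a--> {A,B,C,D,E}  [seen]
{A,B,C,E} --b--> {A,B,C,D,E}  [seen]
{A,B,C,D,E} --a--> {A,B,C,D,E}  [seen]
{A,B,C,D,E} --b--> {A,B,C,D,E}  [seen]
Reachable DFA states: {A}, {A,B,C,E}, {A,B,C,D,E}.

3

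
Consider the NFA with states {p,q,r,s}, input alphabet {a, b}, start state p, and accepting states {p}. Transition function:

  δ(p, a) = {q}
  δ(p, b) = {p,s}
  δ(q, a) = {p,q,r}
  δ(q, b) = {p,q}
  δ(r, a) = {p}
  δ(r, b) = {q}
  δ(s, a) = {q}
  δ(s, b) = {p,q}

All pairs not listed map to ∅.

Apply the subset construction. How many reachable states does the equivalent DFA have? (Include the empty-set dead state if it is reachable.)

Start state of the DFA: {p}.
{p} --a--> {q}  [new]
{p} --b--> {p,s}  [new]
{q} --a--> {p,q,r}  [new]
{q} --b--> {p,q}  [new]
{p,s} --a--> {q}  [seen]
{p,s} --b--> {p,q,s}  [new]
{p,q,r} --a--> {p,q,r}  [seen]
{p,q,r} --b--> {p,q,s}  [seen]
{p,q} --a--> {p,q,r}  [seen]
{p,q} --b--> {p,q,s}  [seen]
{p,q,s} --a--> {p,q,r}  [seen]
{p,q,s} --b--> {p,q,s}  [seen]
Reachable DFA states: {p}, {q}, {p,s}, {p,q,r}, {p,q}, {p,q,s}.

6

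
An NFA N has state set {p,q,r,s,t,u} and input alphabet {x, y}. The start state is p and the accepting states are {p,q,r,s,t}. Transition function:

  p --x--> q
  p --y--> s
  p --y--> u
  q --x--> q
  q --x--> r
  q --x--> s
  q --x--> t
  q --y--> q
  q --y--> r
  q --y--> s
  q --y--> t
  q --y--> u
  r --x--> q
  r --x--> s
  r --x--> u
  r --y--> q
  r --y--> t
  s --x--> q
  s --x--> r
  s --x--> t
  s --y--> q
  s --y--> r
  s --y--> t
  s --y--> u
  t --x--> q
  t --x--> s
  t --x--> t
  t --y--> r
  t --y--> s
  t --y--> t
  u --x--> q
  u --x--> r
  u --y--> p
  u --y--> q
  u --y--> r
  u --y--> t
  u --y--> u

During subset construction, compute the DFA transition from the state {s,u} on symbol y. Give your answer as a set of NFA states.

δ(s,y) = {q,r,t,u}; δ(u,y) = {p,q,r,t,u}.
Union: {p,q,r,t,u}.

{p,q,r,t,u}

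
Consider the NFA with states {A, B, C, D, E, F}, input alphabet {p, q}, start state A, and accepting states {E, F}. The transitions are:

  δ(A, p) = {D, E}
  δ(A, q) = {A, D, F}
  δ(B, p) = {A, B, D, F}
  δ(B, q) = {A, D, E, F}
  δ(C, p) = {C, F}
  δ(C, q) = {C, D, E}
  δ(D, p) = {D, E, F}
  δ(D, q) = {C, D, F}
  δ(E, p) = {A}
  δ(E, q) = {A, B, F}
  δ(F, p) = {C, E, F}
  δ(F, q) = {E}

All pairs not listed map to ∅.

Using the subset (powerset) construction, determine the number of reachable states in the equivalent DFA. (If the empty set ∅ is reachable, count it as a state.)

Start state of the DFA: {A}.
{A} --p--> {D, E}  [new]
{A} --q--> {A, D, F}  [new]
{D, E} --p--> {A, D, E, F}  [new]
{D, E} --q--> {A, B, C, D, F}  [new]
{A, D, F} --p--> {C, D, E, F}  [new]
{A, D, F} --q--> {A, C, D, E, F}  [new]
{A, D, E, F} --p--> {A, C, D, E, F}  [seen]
{A, D, E, F} --q--> {A, B, C, D, E, F}  [new]
{A, B, C, D, F} --p--> {A, B, C, D, E, F}  [seen]
{A, B, C, D, F} --q--> {A, C, D, E, F}  [seen]
{C, D, E, F} --p--> {A, C, D, E, F}  [seen]
{C, D, E, F} --q--> {A, B, C, D, E, F}  [seen]
{A, C, D, E, F} --p--> {A, C, D, E, F}  [seen]
{A, C, D, E, F} --q--> {A, B, C, D, E, F}  [seen]
{A, B, C, D, E, F} --p--> {A, B, C, D, E, F}  [seen]
{A, B, C, D, E, F} --q--> {A, B, C, D, E, F}  [seen]
Reachable DFA states: {A}, {D, E}, {A, D, F}, {A, D, E, F}, {A, B, C, D, F}, {C, D, E, F}, {A, C, D, E, F}, {A, B, C, D, E, F}.

8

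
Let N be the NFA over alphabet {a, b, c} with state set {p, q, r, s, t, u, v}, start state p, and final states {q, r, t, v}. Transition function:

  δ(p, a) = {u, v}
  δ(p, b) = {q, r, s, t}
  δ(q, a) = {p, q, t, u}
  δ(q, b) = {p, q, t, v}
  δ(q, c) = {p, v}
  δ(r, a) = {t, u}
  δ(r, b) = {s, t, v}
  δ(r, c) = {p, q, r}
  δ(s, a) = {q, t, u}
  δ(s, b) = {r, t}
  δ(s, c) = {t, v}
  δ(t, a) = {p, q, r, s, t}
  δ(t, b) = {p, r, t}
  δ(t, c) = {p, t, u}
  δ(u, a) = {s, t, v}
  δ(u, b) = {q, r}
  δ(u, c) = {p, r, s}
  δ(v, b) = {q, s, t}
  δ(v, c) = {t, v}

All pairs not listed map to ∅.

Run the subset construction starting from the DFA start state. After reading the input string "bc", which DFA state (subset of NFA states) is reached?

{p, q, r, t, u, v}

Start: {p}.
δ(p,b) = {q, r, s, t}.
Union: {q, r, s, t}.
After b: {q, r, s, t}.
δ(q,c) = {p, v}; δ(r,c) = {p, q, r}; δ(s,c) = {t, v}; δ(t,c) = {p, t, u}.
Union: {p, q, r, t, u, v}.
After c: {p, q, r, t, u, v}.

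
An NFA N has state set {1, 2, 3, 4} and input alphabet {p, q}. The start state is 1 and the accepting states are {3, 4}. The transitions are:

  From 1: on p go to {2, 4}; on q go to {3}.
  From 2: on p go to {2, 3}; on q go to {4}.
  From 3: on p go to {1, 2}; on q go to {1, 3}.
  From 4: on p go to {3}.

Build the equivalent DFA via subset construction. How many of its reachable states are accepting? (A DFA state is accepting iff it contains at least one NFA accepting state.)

11

Start state of the DFA: {1}.
{1} --p--> {2, 4}  [new]
{1} --q--> {3}  [new]
{2, 4} --p--> {2, 3}  [new]
{2, 4} --q--> {4}  [new]
{3} --p--> {1, 2}  [new]
{3} --q--> {1, 3}  [new]
{2, 3} --p--> {1, 2, 3}  [new]
{2, 3} --q--> {1, 3, 4}  [new]
{4} --p--> {3}  [seen]
{4} --q--> ∅  [new]
{1, 2} --p--> {2, 3, 4}  [new]
{1, 2} --q--> {3, 4}  [new]
{1, 3} --p--> {1, 2, 4}  [new]
{1, 3} --q--> {1, 3}  [seen]
{1, 2, 3} --p--> {1, 2, 3, 4}  [new]
{1, 2, 3} --q--> {1, 3, 4}  [seen]
{1, 3, 4} --p--> {1, 2, 3, 4}  [seen]
{1, 3, 4} --q--> {1, 3}  [seen]
∅ --p--> ∅  [seen]
∅ --q--> ∅  [seen]
{2, 3, 4} --p--> {1, 2, 3}  [seen]
{2, 3, 4} --q--> {1, 3, 4}  [seen]
{3, 4} --p--> {1, 2, 3}  [seen]
{3, 4} --q--> {1, 3}  [seen]
{1, 2, 4} --p--> {2, 3, 4}  [seen]
{1, 2, 4} --q--> {3, 4}  [seen]
{1, 2, 3, 4} --p--> {1, 2, 3, 4}  [seen]
{1, 2, 3, 4} --q--> {1, 3, 4}  [seen]
Reachable DFA states: {1}, {2, 4}, {3}, {2, 3}, {4}, {1, 2}, {1, 3}, {1, 2, 3}, {1, 3, 4}, ∅, {2, 3, 4}, {3, 4}, {1, 2, 4}, {1, 2, 3, 4}.
Accepting DFA states (contain an NFA accepting state): {2, 4}, {3}, {2, 3}, {4}, {1, 3}, {1, 2, 3}, {1, 3, 4}, {2, 3, 4}, {3, 4}, {1, 2, 4}, {1, 2, 3, 4}.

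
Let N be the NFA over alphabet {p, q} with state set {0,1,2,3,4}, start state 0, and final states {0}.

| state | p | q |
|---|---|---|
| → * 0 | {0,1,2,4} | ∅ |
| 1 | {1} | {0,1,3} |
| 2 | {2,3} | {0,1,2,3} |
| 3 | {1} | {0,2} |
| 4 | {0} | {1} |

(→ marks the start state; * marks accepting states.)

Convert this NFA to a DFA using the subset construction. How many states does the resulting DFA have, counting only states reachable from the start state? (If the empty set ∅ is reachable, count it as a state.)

5

Start state of the DFA: {0}.
{0} --p--> {0,1,2,4}  [new]
{0} --q--> ∅  [new]
{0,1,2,4} --p--> {0,1,2,3,4}  [new]
{0,1,2,4} --q--> {0,1,2,3}  [new]
∅ --p--> ∅  [seen]
∅ --q--> ∅  [seen]
{0,1,2,3,4} --p--> {0,1,2,3,4}  [seen]
{0,1,2,3,4} --q--> {0,1,2,3}  [seen]
{0,1,2,3} --p--> {0,1,2,3,4}  [seen]
{0,1,2,3} --q--> {0,1,2,3}  [seen]
Reachable DFA states: {0}, {0,1,2,4}, ∅, {0,1,2,3,4}, {0,1,2,3}.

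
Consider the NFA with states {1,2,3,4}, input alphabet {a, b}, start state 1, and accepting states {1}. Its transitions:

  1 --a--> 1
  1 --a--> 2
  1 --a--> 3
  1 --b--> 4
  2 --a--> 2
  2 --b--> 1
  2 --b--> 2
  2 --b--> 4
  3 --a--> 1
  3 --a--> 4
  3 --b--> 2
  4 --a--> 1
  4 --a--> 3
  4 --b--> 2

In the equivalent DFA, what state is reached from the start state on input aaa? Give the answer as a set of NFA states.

{1,2,3,4}

Start: {1}.
δ(1,a) = {1,2,3}.
Union: {1,2,3}.
After a: {1,2,3}.
δ(1,a) = {1,2,3}; δ(2,a) = {2}; δ(3,a) = {1,4}.
Union: {1,2,3,4}.
After a: {1,2,3,4}.
δ(1,a) = {1,2,3}; δ(2,a) = {2}; δ(3,a) = {1,4}; δ(4,a) = {1,3}.
Union: {1,2,3,4}.
After a: {1,2,3,4}.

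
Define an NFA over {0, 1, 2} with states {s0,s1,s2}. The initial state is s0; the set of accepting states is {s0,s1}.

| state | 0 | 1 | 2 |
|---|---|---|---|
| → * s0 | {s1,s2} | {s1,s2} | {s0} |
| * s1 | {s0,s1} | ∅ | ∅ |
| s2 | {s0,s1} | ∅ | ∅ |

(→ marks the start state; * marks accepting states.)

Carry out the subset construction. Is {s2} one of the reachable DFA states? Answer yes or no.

Start state of the DFA: {s0}.
{s0} --0--> {s1,s2}  [new]
{s0} --1--> {s1,s2}  [seen]
{s0} --2--> {s0}  [seen]
{s1,s2} --0--> {s0,s1}  [new]
{s1,s2} --1--> ∅  [new]
{s1,s2} --2--> ∅  [seen]
{s0,s1} --0--> {s0,s1,s2}  [new]
{s0,s1} --1--> {s1,s2}  [seen]
{s0,s1} --2--> {s0}  [seen]
∅ --0--> ∅  [seen]
∅ --1--> ∅  [seen]
∅ --2--> ∅  [seen]
{s0,s1,s2} --0--> {s0,s1,s2}  [seen]
{s0,s1,s2} --1--> {s1,s2}  [seen]
{s0,s1,s2} --2--> {s0}  [seen]
Reachable DFA states: {s0}, {s1,s2}, {s0,s1}, ∅, {s0,s1,s2}.
{s2} is not among them.

no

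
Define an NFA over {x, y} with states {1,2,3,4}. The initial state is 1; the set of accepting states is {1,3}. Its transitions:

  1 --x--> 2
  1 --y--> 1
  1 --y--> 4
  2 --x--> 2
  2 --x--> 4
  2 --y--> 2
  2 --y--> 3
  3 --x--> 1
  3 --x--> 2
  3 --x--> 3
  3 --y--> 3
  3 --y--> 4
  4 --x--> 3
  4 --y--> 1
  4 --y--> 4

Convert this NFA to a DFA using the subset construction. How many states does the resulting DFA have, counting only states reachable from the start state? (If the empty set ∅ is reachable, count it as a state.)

7

Start state of the DFA: {1}.
{1} --x--> {2}  [new]
{1} --y--> {1,4}  [new]
{2} --x--> {2,4}  [new]
{2} --y--> {2,3}  [new]
{1,4} --x--> {2,3}  [seen]
{1,4} --y--> {1,4}  [seen]
{2,4} --x--> {2,3,4}  [new]
{2,4} --y--> {1,2,3,4}  [new]
{2,3} --x--> {1,2,3,4}  [seen]
{2,3} --y--> {2,3,4}  [seen]
{2,3,4} --x--> {1,2,3,4}  [seen]
{2,3,4} --y--> {1,2,3,4}  [seen]
{1,2,3,4} --x--> {1,2,3,4}  [seen]
{1,2,3,4} --y--> {1,2,3,4}  [seen]
Reachable DFA states: {1}, {2}, {1,4}, {2,4}, {2,3}, {2,3,4}, {1,2,3,4}.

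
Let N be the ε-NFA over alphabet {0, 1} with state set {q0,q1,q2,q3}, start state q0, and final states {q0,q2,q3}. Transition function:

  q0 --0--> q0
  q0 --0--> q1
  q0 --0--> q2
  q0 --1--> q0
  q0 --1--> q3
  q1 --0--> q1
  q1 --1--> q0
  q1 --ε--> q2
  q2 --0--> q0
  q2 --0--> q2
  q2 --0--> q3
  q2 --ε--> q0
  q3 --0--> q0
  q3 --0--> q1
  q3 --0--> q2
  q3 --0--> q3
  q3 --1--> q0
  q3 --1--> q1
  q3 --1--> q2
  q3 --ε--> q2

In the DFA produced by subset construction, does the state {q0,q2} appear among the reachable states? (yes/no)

Start state of the DFA: {q0} (ε-closure of the NFA start).
{q0} --0--> {q0,q1,q2}  [new]
{q0} --1--> {q0,q2,q3}  [new]
{q0,q1,q2} --0--> {q0,q1,q2,q3}  [new]
{q0,q1,q2} --1--> {q0,q2,q3}  [seen]
{q0,q2,q3} --0--> {q0,q1,q2,q3}  [seen]
{q0,q2,q3} --1--> {q0,q1,q2,q3}  [seen]
{q0,q1,q2,q3} --0--> {q0,q1,q2,q3}  [seen]
{q0,q1,q2,q3} --1--> {q0,q1,q2,q3}  [seen]
Reachable DFA states: {q0}, {q0,q1,q2}, {q0,q2,q3}, {q0,q1,q2,q3}.
{q0,q2} is not among them.

no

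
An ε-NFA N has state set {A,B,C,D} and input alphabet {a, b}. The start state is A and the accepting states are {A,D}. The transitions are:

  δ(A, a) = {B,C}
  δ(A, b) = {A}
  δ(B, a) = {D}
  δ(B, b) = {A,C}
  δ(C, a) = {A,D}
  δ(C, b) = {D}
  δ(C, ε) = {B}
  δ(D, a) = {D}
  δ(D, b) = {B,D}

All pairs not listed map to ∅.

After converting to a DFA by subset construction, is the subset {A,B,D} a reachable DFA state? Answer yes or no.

Start state of the DFA: {A} (ε-closure of the NFA start).
{A} --a--> {B,C}  [new]
{A} --b--> {A}  [seen]
{B,C} --a--> {A,D}  [new]
{B,C} --b--> {A,B,C,D}  [new]
{A,D} --a--> {B,C,D}  [new]
{A,D} --b--> {A,B,D}  [new]
{A,B,C,D} --a--> {A,B,C,D}  [seen]
{A,B,C,D} --b--> {A,B,C,D}  [seen]
{B,C,D} --a--> {A,D}  [seen]
{B,C,D} --b--> {A,B,C,D}  [seen]
{A,B,D} --a--> {B,C,D}  [seen]
{A,B,D} --b--> {A,B,C,D}  [seen]
Reachable DFA states: {A}, {B,C}, {A,D}, {A,B,C,D}, {B,C,D}, {A,B,D}.
{A,B,D} is among them.

yes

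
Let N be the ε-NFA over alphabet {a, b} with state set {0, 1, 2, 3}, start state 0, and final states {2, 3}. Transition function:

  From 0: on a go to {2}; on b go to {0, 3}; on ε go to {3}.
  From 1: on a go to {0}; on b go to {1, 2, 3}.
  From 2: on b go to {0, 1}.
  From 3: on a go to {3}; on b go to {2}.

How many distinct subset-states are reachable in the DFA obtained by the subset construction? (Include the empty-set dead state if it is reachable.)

8

Start state of the DFA: {0, 3} (ε-closure of the NFA start).
{0, 3} --a--> {2, 3}  [new]
{0, 3} --b--> {0, 2, 3}  [new]
{2, 3} --a--> {3}  [new]
{2, 3} --b--> {0, 1, 2, 3}  [new]
{0, 2, 3} --a--> {2, 3}  [seen]
{0, 2, 3} --b--> {0, 1, 2, 3}  [seen]
{3} --a--> {3}  [seen]
{3} --b--> {2}  [new]
{0, 1, 2, 3} --a--> {0, 2, 3}  [seen]
{0, 1, 2, 3} --b--> {0, 1, 2, 3}  [seen]
{2} --a--> ∅  [new]
{2} --b--> {0, 1, 3}  [new]
∅ --a--> ∅  [seen]
∅ --b--> ∅  [seen]
{0, 1, 3} --a--> {0, 2, 3}  [seen]
{0, 1, 3} --b--> {0, 1, 2, 3}  [seen]
Reachable DFA states: {0, 3}, {2, 3}, {0, 2, 3}, {3}, {0, 1, 2, 3}, {2}, ∅, {0, 1, 3}.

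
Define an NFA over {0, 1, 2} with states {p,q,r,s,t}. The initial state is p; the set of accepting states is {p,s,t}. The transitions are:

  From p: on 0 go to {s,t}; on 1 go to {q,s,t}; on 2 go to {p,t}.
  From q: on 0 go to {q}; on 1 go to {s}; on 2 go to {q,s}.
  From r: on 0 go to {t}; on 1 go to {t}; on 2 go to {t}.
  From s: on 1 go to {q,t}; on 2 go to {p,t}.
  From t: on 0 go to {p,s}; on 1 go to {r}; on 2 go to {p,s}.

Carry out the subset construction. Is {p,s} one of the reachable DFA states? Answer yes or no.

Start state of the DFA: {p}.
{p} --0--> {s,t}  [new]
{p} --1--> {q,s,t}  [new]
{p} --2--> {p,t}  [new]
{s,t} --0--> {p,s}  [new]
{s,t} --1--> {q,r,t}  [new]
{s,t} --2--> {p,s,t}  [new]
{q,s,t} --0--> {p,q,s}  [new]
{q,s,t} --1--> {q,r,s,t}  [new]
{q,s,t} --2--> {p,q,s,t}  [new]
{p,t} --0--> {p,s,t}  [seen]
{p,t} --1--> {q,r,s,t}  [seen]
{p,t} --2--> {p,s,t}  [seen]
{p,s} --0--> {s,t}  [seen]
{p,s} --1--> {q,s,t}  [seen]
{p,s} --2--> {p,t}  [seen]
{q,r,t} --0--> {p,q,s,t}  [seen]
{q,r,t} --1--> {r,s,t}  [new]
{q,r,t} --2--> {p,q,s,t}  [seen]
{p,s,t} --0--> {p,s,t}  [seen]
{p,s,t} --1--> {q,r,s,t}  [seen]
{p,s,t} --2--> {p,s,t}  [seen]
{p,q,s} --0--> {q,s,t}  [seen]
{p,q,s} --1--> {q,s,t}  [seen]
{p,q,s} --2--> {p,q,s,t}  [seen]
{q,r,s,t} --0--> {p,q,s,t}  [seen]
{q,r,s,t} --1--> {q,r,s,t}  [seen]
{q,r,s,t} --2--> {p,q,s,t}  [seen]
{p,q,s,t} --0--> {p,q,s,t}  [seen]
{p,q,s,t} --1--> {q,r,s,t}  [seen]
{p,q,s,t} --2--> {p,q,s,t}  [seen]
{r,s,t} --0--> {p,s,t}  [seen]
{r,s,t} --1--> {q,r,t}  [seen]
{r,s,t} --2--> {p,s,t}  [seen]
Reachable DFA states: {p}, {s,t}, {q,s,t}, {p,t}, {p,s}, {q,r,t}, {p,s,t}, {p,q,s}, {q,r,s,t}, {p,q,s,t}, {r,s,t}.
{p,s} is among them.

yes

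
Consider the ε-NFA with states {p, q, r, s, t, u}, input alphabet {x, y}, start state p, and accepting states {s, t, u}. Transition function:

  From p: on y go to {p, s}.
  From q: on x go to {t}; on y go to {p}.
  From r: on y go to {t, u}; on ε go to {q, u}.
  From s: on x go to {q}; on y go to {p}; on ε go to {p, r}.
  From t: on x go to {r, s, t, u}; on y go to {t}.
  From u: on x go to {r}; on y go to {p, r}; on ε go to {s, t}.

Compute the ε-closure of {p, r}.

Begin with {p, r}.
r →ε {q, u}; add q, u.
u →ε {s, t}; add s, t.
ε-closure = {p, q, r, s, t, u}.

{p, q, r, s, t, u}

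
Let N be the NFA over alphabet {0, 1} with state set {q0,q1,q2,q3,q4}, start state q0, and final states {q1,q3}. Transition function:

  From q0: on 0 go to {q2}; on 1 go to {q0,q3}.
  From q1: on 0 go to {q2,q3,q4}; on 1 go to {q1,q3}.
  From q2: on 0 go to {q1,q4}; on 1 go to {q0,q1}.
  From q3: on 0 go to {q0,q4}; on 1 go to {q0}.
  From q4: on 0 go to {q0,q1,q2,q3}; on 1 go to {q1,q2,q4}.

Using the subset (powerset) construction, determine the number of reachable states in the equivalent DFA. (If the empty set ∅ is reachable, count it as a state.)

12

Start state of the DFA: {q0}.
{q0} --0--> {q2}  [new]
{q0} --1--> {q0,q3}  [new]
{q2} --0--> {q1,q4}  [new]
{q2} --1--> {q0,q1}  [new]
{q0,q3} --0--> {q0,q2,q4}  [new]
{q0,q3} --1--> {q0,q3}  [seen]
{q1,q4} --0--> {q0,q1,q2,q3,q4}  [new]
{q1,q4} --1--> {q1,q2,q3,q4}  [new]
{q0,q1} --0--> {q2,q3,q4}  [new]
{q0,q1} --1--> {q0,q1,q3}  [new]
{q0,q2,q4} --0--> {q0,q1,q2,q3,q4}  [seen]
{q0,q2,q4} --1--> {q0,q1,q2,q3,q4}  [seen]
{q0,q1,q2,q3,q4} --0--> {q0,q1,q2,q3,q4}  [seen]
{q0,q1,q2,q3,q4} --1--> {q0,q1,q2,q3,q4}  [seen]
{q1,q2,q3,q4} --0--> {q0,q1,q2,q3,q4}  [seen]
{q1,q2,q3,q4} --1--> {q0,q1,q2,q3,q4}  [seen]
{q2,q3,q4} --0--> {q0,q1,q2,q3,q4}  [seen]
{q2,q3,q4} --1--> {q0,q1,q2,q4}  [new]
{q0,q1,q3} --0--> {q0,q2,q3,q4}  [new]
{q0,q1,q3} --1--> {q0,q1,q3}  [seen]
{q0,q1,q2,q4} --0--> {q0,q1,q2,q3,q4}  [seen]
{q0,q1,q2,q4} --1--> {q0,q1,q2,q3,q4}  [seen]
{q0,q2,q3,q4} --0--> {q0,q1,q2,q3,q4}  [seen]
{q0,q2,q3,q4} --1--> {q0,q1,q2,q3,q4}  [seen]
Reachable DFA states: {q0}, {q2}, {q0,q3}, {q1,q4}, {q0,q1}, {q0,q2,q4}, {q0,q1,q2,q3,q4}, {q1,q2,q3,q4}, {q2,q3,q4}, {q0,q1,q3}, {q0,q1,q2,q4}, {q0,q2,q3,q4}.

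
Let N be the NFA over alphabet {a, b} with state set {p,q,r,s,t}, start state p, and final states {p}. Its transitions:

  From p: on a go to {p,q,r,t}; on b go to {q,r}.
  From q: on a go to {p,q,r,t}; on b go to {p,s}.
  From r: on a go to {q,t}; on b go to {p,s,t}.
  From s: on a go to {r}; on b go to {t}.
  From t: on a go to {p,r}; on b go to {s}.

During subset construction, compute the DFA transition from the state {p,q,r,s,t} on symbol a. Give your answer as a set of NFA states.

δ(p,a) = {p,q,r,t}; δ(q,a) = {p,q,r,t}; δ(r,a) = {q,t}; δ(s,a) = {r}; δ(t,a) = {p,r}.
Union: {p,q,r,t}.

{p,q,r,t}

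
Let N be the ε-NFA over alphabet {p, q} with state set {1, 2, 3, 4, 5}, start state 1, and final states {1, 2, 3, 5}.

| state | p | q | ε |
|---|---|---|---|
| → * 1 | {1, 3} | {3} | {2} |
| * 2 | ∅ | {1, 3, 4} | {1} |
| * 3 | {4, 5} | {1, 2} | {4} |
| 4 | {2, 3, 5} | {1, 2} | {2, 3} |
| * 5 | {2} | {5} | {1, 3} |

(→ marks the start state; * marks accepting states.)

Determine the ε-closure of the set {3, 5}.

{1, 2, 3, 4, 5}

Begin with {3, 5}.
3 →ε {4}; add 4.
4 →ε {2, 3}; add 2.
2 →ε {1}; add 1.
ε-closure = {1, 2, 3, 4, 5}.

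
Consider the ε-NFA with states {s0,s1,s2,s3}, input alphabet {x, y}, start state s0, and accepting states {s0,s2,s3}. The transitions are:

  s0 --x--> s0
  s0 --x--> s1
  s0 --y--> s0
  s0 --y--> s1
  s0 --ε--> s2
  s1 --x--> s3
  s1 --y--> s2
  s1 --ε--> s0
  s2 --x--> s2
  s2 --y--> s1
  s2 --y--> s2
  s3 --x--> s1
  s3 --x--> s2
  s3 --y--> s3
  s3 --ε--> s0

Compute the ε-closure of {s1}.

Begin with {s1}.
s1 →ε {s0}; add s0.
s0 →ε {s2}; add s2.
ε-closure = {s0,s1,s2}.

{s0,s1,s2}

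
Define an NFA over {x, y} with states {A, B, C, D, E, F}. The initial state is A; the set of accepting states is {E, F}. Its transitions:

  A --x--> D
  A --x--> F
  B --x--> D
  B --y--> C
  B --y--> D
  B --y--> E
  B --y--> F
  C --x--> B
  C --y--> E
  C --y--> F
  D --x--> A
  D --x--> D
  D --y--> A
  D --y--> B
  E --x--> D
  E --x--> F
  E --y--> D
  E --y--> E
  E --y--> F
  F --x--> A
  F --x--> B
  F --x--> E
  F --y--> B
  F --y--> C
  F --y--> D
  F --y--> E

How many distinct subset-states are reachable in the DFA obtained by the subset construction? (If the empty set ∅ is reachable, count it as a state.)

9

Start state of the DFA: {A}.
{A} --x--> {D, F}  [new]
{A} --y--> ∅  [new]
{D, F} --x--> {A, B, D, E}  [new]
{D, F} --y--> {A, B, C, D, E}  [new]
∅ --x--> ∅  [seen]
∅ --y--> ∅  [seen]
{A, B, D, E} --x--> {A, D, F}  [new]
{A, B, D, E} --y--> {A, B, C, D, E, F}  [new]
{A, B, C, D, E} --x--> {A, B, D, F}  [new]
{A, B, C, D, E} --y--> {A, B, C, D, E, F}  [seen]
{A, D, F} --x--> {A, B, D, E, F}  [new]
{A, D, F} --y--> {A, B, C, D, E}  [seen]
{A, B, C, D, E, F} --x--> {A, B, D, E, F}  [seen]
{A, B, C, D, E, F} --y--> {A, B, C, D, E, F}  [seen]
{A, B, D, F} --x--> {A, B, D, E, F}  [seen]
{A, B, D, F} --y--> {A, B, C, D, E, F}  [seen]
{A, B, D, E, F} --x--> {A, B, D, E, F}  [seen]
{A, B, D, E, F} --y--> {A, B, C, D, E, F}  [seen]
Reachable DFA states: {A}, {D, F}, ∅, {A, B, D, E}, {A, B, C, D, E}, {A, D, F}, {A, B, C, D, E, F}, {A, B, D, F}, {A, B, D, E, F}.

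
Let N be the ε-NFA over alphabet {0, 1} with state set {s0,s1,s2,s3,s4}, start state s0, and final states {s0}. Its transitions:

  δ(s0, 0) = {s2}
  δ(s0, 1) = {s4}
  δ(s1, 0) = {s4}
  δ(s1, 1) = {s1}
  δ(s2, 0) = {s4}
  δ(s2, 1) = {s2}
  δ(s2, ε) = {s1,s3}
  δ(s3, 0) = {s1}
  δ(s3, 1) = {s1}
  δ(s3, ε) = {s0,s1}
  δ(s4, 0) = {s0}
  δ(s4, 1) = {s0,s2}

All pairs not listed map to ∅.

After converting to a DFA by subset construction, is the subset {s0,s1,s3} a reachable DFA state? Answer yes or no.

no

Start state of the DFA: {s0} (ε-closure of the NFA start).
{s0} --0--> {s0,s1,s2,s3}  [new]
{s0} --1--> {s4}  [new]
{s0,s1,s2,s3} --0--> {s0,s1,s2,s3,s4}  [new]
{s0,s1,s2,s3} --1--> {s0,s1,s2,s3,s4}  [seen]
{s4} --0--> {s0}  [seen]
{s4} --1--> {s0,s1,s2,s3}  [seen]
{s0,s1,s2,s3,s4} --0--> {s0,s1,s2,s3,s4}  [seen]
{s0,s1,s2,s3,s4} --1--> {s0,s1,s2,s3,s4}  [seen]
Reachable DFA states: {s0}, {s0,s1,s2,s3}, {s4}, {s0,s1,s2,s3,s4}.
{s0,s1,s3} is not among them.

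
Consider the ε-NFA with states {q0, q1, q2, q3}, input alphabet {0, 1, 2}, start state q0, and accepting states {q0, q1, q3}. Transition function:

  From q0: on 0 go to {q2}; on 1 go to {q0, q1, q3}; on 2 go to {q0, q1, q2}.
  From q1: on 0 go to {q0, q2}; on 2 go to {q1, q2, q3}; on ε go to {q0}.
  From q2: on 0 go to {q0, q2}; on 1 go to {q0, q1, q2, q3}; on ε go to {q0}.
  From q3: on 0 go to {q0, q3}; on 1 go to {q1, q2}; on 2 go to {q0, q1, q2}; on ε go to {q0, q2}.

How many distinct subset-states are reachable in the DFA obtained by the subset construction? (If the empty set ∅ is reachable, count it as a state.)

5

Start state of the DFA: {q0} (ε-closure of the NFA start).
{q0} --0--> {q0, q2}  [new]
{q0} --1--> {q0, q1, q2, q3}  [new]
{q0} --2--> {q0, q1, q2}  [new]
{q0, q2} --0--> {q0, q2}  [seen]
{q0, q2} --1--> {q0, q1, q2, q3}  [seen]
{q0, q2} --2--> {q0, q1, q2}  [seen]
{q0, q1, q2, q3} --0--> {q0, q2, q3}  [new]
{q0, q1, q2, q3} --1--> {q0, q1, q2, q3}  [seen]
{q0, q1, q2, q3} --2--> {q0, q1, q2, q3}  [seen]
{q0, q1, q2} --0--> {q0, q2}  [seen]
{q0, q1, q2} --1--> {q0, q1, q2, q3}  [seen]
{q0, q1, q2} --2--> {q0, q1, q2, q3}  [seen]
{q0, q2, q3} --0--> {q0, q2, q3}  [seen]
{q0, q2, q3} --1--> {q0, q1, q2, q3}  [seen]
{q0, q2, q3} --2--> {q0, q1, q2}  [seen]
Reachable DFA states: {q0}, {q0, q2}, {q0, q1, q2, q3}, {q0, q1, q2}, {q0, q2, q3}.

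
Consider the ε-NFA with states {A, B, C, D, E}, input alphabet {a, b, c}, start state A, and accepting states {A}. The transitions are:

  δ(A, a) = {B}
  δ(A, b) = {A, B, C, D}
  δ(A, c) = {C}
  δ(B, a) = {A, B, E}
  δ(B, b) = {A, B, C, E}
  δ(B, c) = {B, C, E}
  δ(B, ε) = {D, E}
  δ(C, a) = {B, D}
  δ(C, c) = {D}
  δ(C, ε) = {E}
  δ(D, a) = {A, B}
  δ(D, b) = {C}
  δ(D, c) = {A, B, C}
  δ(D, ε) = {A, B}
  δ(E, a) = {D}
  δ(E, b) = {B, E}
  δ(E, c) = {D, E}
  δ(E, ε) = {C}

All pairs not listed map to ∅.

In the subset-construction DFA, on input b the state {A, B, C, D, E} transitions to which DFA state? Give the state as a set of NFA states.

{A, B, C, D, E}

δ(A,b) = {A, B, C, D}; δ(B,b) = {A, B, C, E}; δ(C,b) = ∅; δ(D,b) = {C}; δ(E,b) = {B, E}.
Union: {A, B, C, D, E}.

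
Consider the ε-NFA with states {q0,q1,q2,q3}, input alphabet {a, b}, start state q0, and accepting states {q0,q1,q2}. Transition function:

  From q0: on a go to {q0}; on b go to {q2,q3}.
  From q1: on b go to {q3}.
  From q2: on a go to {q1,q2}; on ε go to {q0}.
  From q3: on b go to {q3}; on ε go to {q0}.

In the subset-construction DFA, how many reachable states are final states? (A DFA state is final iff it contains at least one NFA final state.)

3

Start state of the DFA: {q0} (ε-closure of the NFA start).
{q0} --a--> {q0}  [seen]
{q0} --b--> {q0,q2,q3}  [new]
{q0,q2,q3} --a--> {q0,q1,q2}  [new]
{q0,q2,q3} --b--> {q0,q2,q3}  [seen]
{q0,q1,q2} --a--> {q0,q1,q2}  [seen]
{q0,q1,q2} --b--> {q0,q2,q3}  [seen]
Reachable DFA states: {q0}, {q0,q2,q3}, {q0,q1,q2}.
Accepting DFA states (contain an NFA accepting state): {q0}, {q0,q2,q3}, {q0,q1,q2}.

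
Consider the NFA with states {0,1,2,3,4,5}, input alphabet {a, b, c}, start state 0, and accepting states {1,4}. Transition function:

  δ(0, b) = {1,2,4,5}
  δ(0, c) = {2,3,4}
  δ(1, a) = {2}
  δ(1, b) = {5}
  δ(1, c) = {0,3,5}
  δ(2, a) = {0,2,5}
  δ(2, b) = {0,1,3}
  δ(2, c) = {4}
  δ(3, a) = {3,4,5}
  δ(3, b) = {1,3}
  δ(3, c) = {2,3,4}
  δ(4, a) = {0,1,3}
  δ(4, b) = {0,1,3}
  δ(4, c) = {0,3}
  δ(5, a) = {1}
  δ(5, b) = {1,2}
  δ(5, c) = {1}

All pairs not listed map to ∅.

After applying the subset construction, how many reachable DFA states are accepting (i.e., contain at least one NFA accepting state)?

Start state of the DFA: {0}.
{0} --a--> ∅  [new]
{0} --b--> {1,2,4,5}  [new]
{0} --c--> {2,3,4}  [new]
∅ --a--> ∅  [seen]
∅ --b--> ∅  [seen]
∅ --c--> ∅  [seen]
{1,2,4,5} --a--> {0,1,2,3,5}  [new]
{1,2,4,5} --b--> {0,1,2,3,5}  [seen]
{1,2,4,5} --c--> {0,1,3,4,5}  [new]
{2,3,4} --a--> {0,1,2,3,4,5}  [new]
{2,3,4} --b--> {0,1,3}  [new]
{2,3,4} --c--> {0,2,3,4}  [new]
{0,1,2,3,5} --a--> {0,1,2,3,4,5}  [seen]
{0,1,2,3,5} --b--> {0,1,2,3,4,5}  [seen]
{0,1,2,3,5} --c--> {0,1,2,3,4,5}  [seen]
{0,1,3,4,5} --a--> {0,1,2,3,4,5}  [seen]
{0,1,3,4,5} --b--> {0,1,2,3,4,5}  [seen]
{0,1,3,4,5} --c--> {0,1,2,3,4,5}  [seen]
{0,1,2,3,4,5} --a--> {0,1,2,3,4,5}  [seen]
{0,1,2,3,4,5} --b--> {0,1,2,3,4,5}  [seen]
{0,1,2,3,4,5} --c--> {0,1,2,3,4,5}  [seen]
{0,1,3} --a--> {2,3,4,5}  [new]
{0,1,3} --b--> {1,2,3,4,5}  [new]
{0,1,3} --c--> {0,2,3,4,5}  [new]
{0,2,3,4} --a--> {0,1,2,3,4,5}  [seen]
{0,2,3,4} --b--> {0,1,2,3,4,5}  [seen]
{0,2,3,4} --c--> {0,2,3,4}  [seen]
{2,3,4,5} --a--> {0,1,2,3,4,5}  [seen]
{2,3,4,5} --b--> {0,1,2,3}  [new]
{2,3,4,5} --c--> {0,1,2,3,4}  [new]
{1,2,3,4,5} --a--> {0,1,2,3,4,5}  [seen]
{1,2,3,4,5} --b--> {0,1,2,3,5}  [seen]
{1,2,3,4,5} --c--> {0,1,2,3,4,5}  [seen]
{0,2,3,4,5} --a--> {0,1,2,3,4,5}  [seen]
{0,2,3,4,5} --b--> {0,1,2,3,4,5}  [seen]
{0,2,3,4,5} --c--> {0,1,2,3,4}  [seen]
{0,1,2,3} --a--> {0,2,3,4,5}  [seen]
{0,1,2,3} --b--> {0,1,2,3,4,5}  [seen]
{0,1,2,3} --c--> {0,2,3,4,5}  [seen]
{0,1,2,3,4} --a--> {0,1,2,3,4,5}  [seen]
{0,1,2,3,4} --b--> {0,1,2,3,4,5}  [seen]
{0,1,2,3,4} --c--> {0,2,3,4,5}  [seen]
Reachable DFA states: {0}, ∅, {1,2,4,5}, {2,3,4}, {0,1,2,3,5}, {0,1,3,4,5}, {0,1,2,3,4,5}, {0,1,3}, {0,2,3,4}, {2,3,4,5}, {1,2,3,4,5}, {0,2,3,4,5}, {0,1,2,3}, {0,1,2,3,4}.
Accepting DFA states (contain an NFA accepting state): {1,2,4,5}, {2,3,4}, {0,1,2,3,5}, {0,1,3,4,5}, {0,1,2,3,4,5}, {0,1,3}, {0,2,3,4}, {2,3,4,5}, {1,2,3,4,5}, {0,2,3,4,5}, {0,1,2,3}, {0,1,2,3,4}.

12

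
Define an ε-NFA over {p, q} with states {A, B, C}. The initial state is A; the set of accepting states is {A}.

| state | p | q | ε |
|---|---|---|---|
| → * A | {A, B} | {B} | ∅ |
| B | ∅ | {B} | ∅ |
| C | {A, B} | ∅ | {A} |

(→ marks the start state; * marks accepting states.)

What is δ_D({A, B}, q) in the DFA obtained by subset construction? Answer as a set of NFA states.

δ(A,q) = {B}; δ(B,q) = {B}.
Union: {B}.

{B}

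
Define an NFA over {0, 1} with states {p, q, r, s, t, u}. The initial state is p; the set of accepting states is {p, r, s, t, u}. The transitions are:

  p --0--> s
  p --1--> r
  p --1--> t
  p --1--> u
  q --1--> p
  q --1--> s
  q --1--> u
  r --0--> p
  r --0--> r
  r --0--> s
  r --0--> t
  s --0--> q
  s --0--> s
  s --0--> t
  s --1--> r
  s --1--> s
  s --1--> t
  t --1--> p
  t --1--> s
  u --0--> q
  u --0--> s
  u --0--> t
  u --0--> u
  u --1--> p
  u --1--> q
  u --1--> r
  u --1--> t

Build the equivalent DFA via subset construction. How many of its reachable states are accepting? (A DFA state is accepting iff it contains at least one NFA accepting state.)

Start state of the DFA: {p}.
{p} --0--> {s}  [new]
{p} --1--> {r, t, u}  [new]
{s} --0--> {q, s, t}  [new]
{s} --1--> {r, s, t}  [new]
{r, t, u} --0--> {p, q, r, s, t, u}  [new]
{r, t, u} --1--> {p, q, r, s, t}  [new]
{q, s, t} --0--> {q, s, t}  [seen]
{q, s, t} --1--> {p, r, s, t, u}  [new]
{r, s, t} --0--> {p, q, r, s, t}  [seen]
{r, s, t} --1--> {p, r, s, t}  [new]
{p, q, r, s, t, u} --0--> {p, q, r, s, t, u}  [seen]
{p, q, r, s, t, u} --1--> {p, q, r, s, t, u}  [seen]
{p, q, r, s, t} --0--> {p, q, r, s, t}  [seen]
{p, q, r, s, t} --1--> {p, r, s, t, u}  [seen]
{p, r, s, t, u} --0--> {p, q, r, s, t, u}  [seen]
{p, r, s, t, u} --1--> {p, q, r, s, t, u}  [seen]
{p, r, s, t} --0--> {p, q, r, s, t}  [seen]
{p, r, s, t} --1--> {p, r, s, t, u}  [seen]
Reachable DFA states: {p}, {s}, {r, t, u}, {q, s, t}, {r, s, t}, {p, q, r, s, t, u}, {p, q, r, s, t}, {p, r, s, t, u}, {p, r, s, t}.
Accepting DFA states (contain an NFA accepting state): {p}, {s}, {r, t, u}, {q, s, t}, {r, s, t}, {p, q, r, s, t, u}, {p, q, r, s, t}, {p, r, s, t, u}, {p, r, s, t}.

9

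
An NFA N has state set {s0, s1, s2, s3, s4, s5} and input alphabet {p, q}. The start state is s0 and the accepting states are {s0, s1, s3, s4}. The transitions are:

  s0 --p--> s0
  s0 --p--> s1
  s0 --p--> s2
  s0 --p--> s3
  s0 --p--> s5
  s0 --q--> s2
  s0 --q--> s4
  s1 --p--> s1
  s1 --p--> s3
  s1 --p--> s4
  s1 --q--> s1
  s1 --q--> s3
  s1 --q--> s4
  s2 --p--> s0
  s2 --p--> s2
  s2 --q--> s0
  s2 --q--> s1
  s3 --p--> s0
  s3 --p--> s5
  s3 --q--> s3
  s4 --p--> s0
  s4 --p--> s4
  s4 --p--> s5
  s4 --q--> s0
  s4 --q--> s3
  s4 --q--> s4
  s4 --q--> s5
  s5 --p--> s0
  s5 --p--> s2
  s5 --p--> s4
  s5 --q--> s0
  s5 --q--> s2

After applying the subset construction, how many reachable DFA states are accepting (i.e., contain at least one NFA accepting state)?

Start state of the DFA: {s0}.
{s0} --p--> {s0, s1, s2, s3, s5}  [new]
{s0} --q--> {s2, s4}  [new]
{s0, s1, s2, s3, s5} --p--> {s0, s1, s2, s3, s4, s5}  [new]
{s0, s1, s2, s3, s5} --q--> {s0, s1, s2, s3, s4}  [new]
{s2, s4} --p--> {s0, s2, s4, s5}  [new]
{s2, s4} --q--> {s0, s1, s3, s4, s5}  [new]
{s0, s1, s2, s3, s4, s5} --p--> {s0, s1, s2, s3, s4, s5}  [seen]
{s0, s1, s2, s3, s4, s5} --q--> {s0, s1, s2, s3, s4, s5}  [seen]
{s0, s1, s2, s3, s4} --p--> {s0, s1, s2, s3, s4, s5}  [seen]
{s0, s1, s2, s3, s4} --q--> {s0, s1, s2, s3, s4, s5}  [seen]
{s0, s2, s4, s5} --p--> {s0, s1, s2, s3, s4, s5}  [seen]
{s0, s2, s4, s5} --q--> {s0, s1, s2, s3, s4, s5}  [seen]
{s0, s1, s3, s4, s5} --p--> {s0, s1, s2, s3, s4, s5}  [seen]
{s0, s1, s3, s4, s5} --q--> {s0, s1, s2, s3, s4, s5}  [seen]
Reachable DFA states: {s0}, {s0, s1, s2, s3, s5}, {s2, s4}, {s0, s1, s2, s3, s4, s5}, {s0, s1, s2, s3, s4}, {s0, s2, s4, s5}, {s0, s1, s3, s4, s5}.
Accepting DFA states (contain an NFA accepting state): {s0}, {s0, s1, s2, s3, s5}, {s2, s4}, {s0, s1, s2, s3, s4, s5}, {s0, s1, s2, s3, s4}, {s0, s2, s4, s5}, {s0, s1, s3, s4, s5}.

7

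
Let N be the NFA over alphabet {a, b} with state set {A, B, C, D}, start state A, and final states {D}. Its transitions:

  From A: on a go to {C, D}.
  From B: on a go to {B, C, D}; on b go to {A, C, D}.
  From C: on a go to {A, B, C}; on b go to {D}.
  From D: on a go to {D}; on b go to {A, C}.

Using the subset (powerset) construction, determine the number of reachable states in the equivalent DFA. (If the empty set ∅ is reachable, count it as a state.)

Start state of the DFA: {A}.
{A} --a--> {C, D}  [new]
{A} --b--> ∅  [new]
{C, D} --a--> {A, B, C, D}  [new]
{C, D} --b--> {A, C, D}  [new]
∅ --a--> ∅  [seen]
∅ --b--> ∅  [seen]
{A, B, C, D} --a--> {A, B, C, D}  [seen]
{A, B, C, D} --b--> {A, C, D}  [seen]
{A, C, D} --a--> {A, B, C, D}  [seen]
{A, C, D} --b--> {A, C, D}  [seen]
Reachable DFA states: {A}, {C, D}, ∅, {A, B, C, D}, {A, C, D}.

5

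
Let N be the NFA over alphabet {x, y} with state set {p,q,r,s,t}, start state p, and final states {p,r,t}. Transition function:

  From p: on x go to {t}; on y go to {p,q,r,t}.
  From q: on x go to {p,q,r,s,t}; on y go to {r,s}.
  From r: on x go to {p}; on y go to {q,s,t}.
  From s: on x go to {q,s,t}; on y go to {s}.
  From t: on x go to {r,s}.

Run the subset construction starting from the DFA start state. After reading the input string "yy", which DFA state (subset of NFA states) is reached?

{p,q,r,s,t}

Start: {p}.
δ(p,y) = {p,q,r,t}.
Union: {p,q,r,t}.
After y: {p,q,r,t}.
δ(p,y) = {p,q,r,t}; δ(q,y) = {r,s}; δ(r,y) = {q,s,t}; δ(t,y) = ∅.
Union: {p,q,r,s,t}.
After y: {p,q,r,s,t}.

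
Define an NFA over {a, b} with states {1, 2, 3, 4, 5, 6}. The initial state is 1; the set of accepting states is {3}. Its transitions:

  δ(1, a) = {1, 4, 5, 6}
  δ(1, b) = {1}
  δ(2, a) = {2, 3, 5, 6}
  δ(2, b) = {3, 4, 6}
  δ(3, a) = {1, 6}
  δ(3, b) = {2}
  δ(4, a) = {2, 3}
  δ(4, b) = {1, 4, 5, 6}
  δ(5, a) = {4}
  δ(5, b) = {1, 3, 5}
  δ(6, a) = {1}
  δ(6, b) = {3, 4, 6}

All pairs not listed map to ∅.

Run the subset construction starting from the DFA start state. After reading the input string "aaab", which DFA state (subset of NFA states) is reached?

{1, 2, 3, 4, 5, 6}

Start: {1}.
δ(1,a) = {1, 4, 5, 6}.
Union: {1, 4, 5, 6}.
After a: {1, 4, 5, 6}.
δ(1,a) = {1, 4, 5, 6}; δ(4,a) = {2, 3}; δ(5,a) = {4}; δ(6,a) = {1}.
Union: {1, 2, 3, 4, 5, 6}.
After a: {1, 2, 3, 4, 5, 6}.
δ(1,a) = {1, 4, 5, 6}; δ(2,a) = {2, 3, 5, 6}; δ(3,a) = {1, 6}; δ(4,a) = {2, 3}; δ(5,a) = {4}; δ(6,a) = {1}.
Union: {1, 2, 3, 4, 5, 6}.
After a: {1, 2, 3, 4, 5, 6}.
δ(1,b) = {1}; δ(2,b) = {3, 4, 6}; δ(3,b) = {2}; δ(4,b) = {1, 4, 5, 6}; δ(5,b) = {1, 3, 5}; δ(6,b) = {3, 4, 6}.
Union: {1, 2, 3, 4, 5, 6}.
After b: {1, 2, 3, 4, 5, 6}.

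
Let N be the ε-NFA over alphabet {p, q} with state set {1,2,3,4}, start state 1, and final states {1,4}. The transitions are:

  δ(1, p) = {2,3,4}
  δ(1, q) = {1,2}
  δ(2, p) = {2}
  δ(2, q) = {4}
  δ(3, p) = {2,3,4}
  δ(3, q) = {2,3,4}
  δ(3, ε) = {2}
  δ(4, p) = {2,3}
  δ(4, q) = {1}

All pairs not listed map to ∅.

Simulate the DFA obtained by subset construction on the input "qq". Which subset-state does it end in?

Start: {1}.
δ(1,q) = {1,2}.
Union: {1,2}.
After q: {1,2}.
δ(1,q) = {1,2}; δ(2,q) = {4}.
Union: {1,2,4}.
After q: {1,2,4}.

{1,2,4}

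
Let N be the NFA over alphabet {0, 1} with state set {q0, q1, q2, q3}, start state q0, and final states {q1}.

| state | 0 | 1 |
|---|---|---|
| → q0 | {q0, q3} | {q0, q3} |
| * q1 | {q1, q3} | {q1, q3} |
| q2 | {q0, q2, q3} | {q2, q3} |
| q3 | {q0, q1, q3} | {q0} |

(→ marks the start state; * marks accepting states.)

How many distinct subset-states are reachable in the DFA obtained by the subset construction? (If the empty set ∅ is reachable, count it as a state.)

3

Start state of the DFA: {q0}.
{q0} --0--> {q0, q3}  [new]
{q0} --1--> {q0, q3}  [seen]
{q0, q3} --0--> {q0, q1, q3}  [new]
{q0, q3} --1--> {q0, q3}  [seen]
{q0, q1, q3} --0--> {q0, q1, q3}  [seen]
{q0, q1, q3} --1--> {q0, q1, q3}  [seen]
Reachable DFA states: {q0}, {q0, q3}, {q0, q1, q3}.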